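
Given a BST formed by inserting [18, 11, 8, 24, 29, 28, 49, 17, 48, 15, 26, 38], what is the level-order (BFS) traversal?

Tree insertion order: [18, 11, 8, 24, 29, 28, 49, 17, 48, 15, 26, 38]
Tree (level-order array): [18, 11, 24, 8, 17, None, 29, None, None, 15, None, 28, 49, None, None, 26, None, 48, None, None, None, 38]
BFS from the root, enqueuing left then right child of each popped node:
  queue [18] -> pop 18, enqueue [11, 24], visited so far: [18]
  queue [11, 24] -> pop 11, enqueue [8, 17], visited so far: [18, 11]
  queue [24, 8, 17] -> pop 24, enqueue [29], visited so far: [18, 11, 24]
  queue [8, 17, 29] -> pop 8, enqueue [none], visited so far: [18, 11, 24, 8]
  queue [17, 29] -> pop 17, enqueue [15], visited so far: [18, 11, 24, 8, 17]
  queue [29, 15] -> pop 29, enqueue [28, 49], visited so far: [18, 11, 24, 8, 17, 29]
  queue [15, 28, 49] -> pop 15, enqueue [none], visited so far: [18, 11, 24, 8, 17, 29, 15]
  queue [28, 49] -> pop 28, enqueue [26], visited so far: [18, 11, 24, 8, 17, 29, 15, 28]
  queue [49, 26] -> pop 49, enqueue [48], visited so far: [18, 11, 24, 8, 17, 29, 15, 28, 49]
  queue [26, 48] -> pop 26, enqueue [none], visited so far: [18, 11, 24, 8, 17, 29, 15, 28, 49, 26]
  queue [48] -> pop 48, enqueue [38], visited so far: [18, 11, 24, 8, 17, 29, 15, 28, 49, 26, 48]
  queue [38] -> pop 38, enqueue [none], visited so far: [18, 11, 24, 8, 17, 29, 15, 28, 49, 26, 48, 38]
Result: [18, 11, 24, 8, 17, 29, 15, 28, 49, 26, 48, 38]


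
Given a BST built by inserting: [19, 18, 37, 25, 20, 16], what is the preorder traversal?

Tree insertion order: [19, 18, 37, 25, 20, 16]
Tree (level-order array): [19, 18, 37, 16, None, 25, None, None, None, 20]
Preorder traversal: [19, 18, 16, 37, 25, 20]


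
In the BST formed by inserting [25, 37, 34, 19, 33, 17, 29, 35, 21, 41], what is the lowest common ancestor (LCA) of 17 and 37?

Tree insertion order: [25, 37, 34, 19, 33, 17, 29, 35, 21, 41]
Tree (level-order array): [25, 19, 37, 17, 21, 34, 41, None, None, None, None, 33, 35, None, None, 29]
In a BST, the LCA of p=17, q=37 is the first node v on the
root-to-leaf path with p <= v <= q (go left if both < v, right if both > v).
Walk from root:
  at 25: 17 <= 25 <= 37, this is the LCA
LCA = 25


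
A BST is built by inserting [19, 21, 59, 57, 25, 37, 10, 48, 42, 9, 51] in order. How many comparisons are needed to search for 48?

Search path for 48: 19 -> 21 -> 59 -> 57 -> 25 -> 37 -> 48
Found: True
Comparisons: 7


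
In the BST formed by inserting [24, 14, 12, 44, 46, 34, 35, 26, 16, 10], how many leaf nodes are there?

Tree built from: [24, 14, 12, 44, 46, 34, 35, 26, 16, 10]
Tree (level-order array): [24, 14, 44, 12, 16, 34, 46, 10, None, None, None, 26, 35]
Rule: A leaf has 0 children.
Per-node child counts:
  node 24: 2 child(ren)
  node 14: 2 child(ren)
  node 12: 1 child(ren)
  node 10: 0 child(ren)
  node 16: 0 child(ren)
  node 44: 2 child(ren)
  node 34: 2 child(ren)
  node 26: 0 child(ren)
  node 35: 0 child(ren)
  node 46: 0 child(ren)
Matching nodes: [10, 16, 26, 35, 46]
Count of leaf nodes: 5


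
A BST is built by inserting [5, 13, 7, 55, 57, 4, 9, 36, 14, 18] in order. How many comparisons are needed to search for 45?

Search path for 45: 5 -> 13 -> 55 -> 36
Found: False
Comparisons: 4


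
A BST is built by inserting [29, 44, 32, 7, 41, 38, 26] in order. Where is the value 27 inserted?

Starting tree (level order): [29, 7, 44, None, 26, 32, None, None, None, None, 41, 38]
Insertion path: 29 -> 7 -> 26
Result: insert 27 as right child of 26
Final tree (level order): [29, 7, 44, None, 26, 32, None, None, 27, None, 41, None, None, 38]


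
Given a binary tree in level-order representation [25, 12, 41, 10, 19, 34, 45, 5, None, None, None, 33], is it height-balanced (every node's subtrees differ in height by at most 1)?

Tree (level-order array): [25, 12, 41, 10, 19, 34, 45, 5, None, None, None, 33]
Definition: a tree is height-balanced if, at every node, |h(left) - h(right)| <= 1 (empty subtree has height -1).
Bottom-up per-node check:
  node 5: h_left=-1, h_right=-1, diff=0 [OK], height=0
  node 10: h_left=0, h_right=-1, diff=1 [OK], height=1
  node 19: h_left=-1, h_right=-1, diff=0 [OK], height=0
  node 12: h_left=1, h_right=0, diff=1 [OK], height=2
  node 33: h_left=-1, h_right=-1, diff=0 [OK], height=0
  node 34: h_left=0, h_right=-1, diff=1 [OK], height=1
  node 45: h_left=-1, h_right=-1, diff=0 [OK], height=0
  node 41: h_left=1, h_right=0, diff=1 [OK], height=2
  node 25: h_left=2, h_right=2, diff=0 [OK], height=3
All nodes satisfy the balance condition.
Result: Balanced


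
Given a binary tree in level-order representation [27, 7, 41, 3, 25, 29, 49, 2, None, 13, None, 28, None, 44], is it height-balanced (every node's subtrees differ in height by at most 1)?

Tree (level-order array): [27, 7, 41, 3, 25, 29, 49, 2, None, 13, None, 28, None, 44]
Definition: a tree is height-balanced if, at every node, |h(left) - h(right)| <= 1 (empty subtree has height -1).
Bottom-up per-node check:
  node 2: h_left=-1, h_right=-1, diff=0 [OK], height=0
  node 3: h_left=0, h_right=-1, diff=1 [OK], height=1
  node 13: h_left=-1, h_right=-1, diff=0 [OK], height=0
  node 25: h_left=0, h_right=-1, diff=1 [OK], height=1
  node 7: h_left=1, h_right=1, diff=0 [OK], height=2
  node 28: h_left=-1, h_right=-1, diff=0 [OK], height=0
  node 29: h_left=0, h_right=-1, diff=1 [OK], height=1
  node 44: h_left=-1, h_right=-1, diff=0 [OK], height=0
  node 49: h_left=0, h_right=-1, diff=1 [OK], height=1
  node 41: h_left=1, h_right=1, diff=0 [OK], height=2
  node 27: h_left=2, h_right=2, diff=0 [OK], height=3
All nodes satisfy the balance condition.
Result: Balanced


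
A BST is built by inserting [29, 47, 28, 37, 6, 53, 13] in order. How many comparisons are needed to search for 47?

Search path for 47: 29 -> 47
Found: True
Comparisons: 2


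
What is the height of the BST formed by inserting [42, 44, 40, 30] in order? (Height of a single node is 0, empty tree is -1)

Insertion order: [42, 44, 40, 30]
Tree (level-order array): [42, 40, 44, 30]
Compute height bottom-up (empty subtree = -1):
  height(30) = 1 + max(-1, -1) = 0
  height(40) = 1 + max(0, -1) = 1
  height(44) = 1 + max(-1, -1) = 0
  height(42) = 1 + max(1, 0) = 2
Height = 2


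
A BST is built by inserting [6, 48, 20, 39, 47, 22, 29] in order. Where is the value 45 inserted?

Starting tree (level order): [6, None, 48, 20, None, None, 39, 22, 47, None, 29]
Insertion path: 6 -> 48 -> 20 -> 39 -> 47
Result: insert 45 as left child of 47
Final tree (level order): [6, None, 48, 20, None, None, 39, 22, 47, None, 29, 45]


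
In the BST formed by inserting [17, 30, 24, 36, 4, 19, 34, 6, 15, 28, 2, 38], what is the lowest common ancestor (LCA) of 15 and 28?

Tree insertion order: [17, 30, 24, 36, 4, 19, 34, 6, 15, 28, 2, 38]
Tree (level-order array): [17, 4, 30, 2, 6, 24, 36, None, None, None, 15, 19, 28, 34, 38]
In a BST, the LCA of p=15, q=28 is the first node v on the
root-to-leaf path with p <= v <= q (go left if both < v, right if both > v).
Walk from root:
  at 17: 15 <= 17 <= 28, this is the LCA
LCA = 17


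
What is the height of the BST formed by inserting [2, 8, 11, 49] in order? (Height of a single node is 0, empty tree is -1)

Insertion order: [2, 8, 11, 49]
Tree (level-order array): [2, None, 8, None, 11, None, 49]
Compute height bottom-up (empty subtree = -1):
  height(49) = 1 + max(-1, -1) = 0
  height(11) = 1 + max(-1, 0) = 1
  height(8) = 1 + max(-1, 1) = 2
  height(2) = 1 + max(-1, 2) = 3
Height = 3


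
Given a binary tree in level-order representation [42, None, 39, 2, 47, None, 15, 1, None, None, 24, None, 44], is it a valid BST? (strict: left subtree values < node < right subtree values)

Level-order array: [42, None, 39, 2, 47, None, 15, 1, None, None, 24, None, 44]
Validate using subtree bounds (lo, hi): at each node, require lo < value < hi,
then recurse left with hi=value and right with lo=value.
Preorder trace (stopping at first violation):
  at node 42 with bounds (-inf, +inf): OK
  at node 39 with bounds (42, +inf): VIOLATION
Node 39 violates its bound: not (42 < 39 < +inf).
Result: Not a valid BST


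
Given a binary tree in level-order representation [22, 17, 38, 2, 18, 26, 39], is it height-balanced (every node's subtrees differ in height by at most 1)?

Tree (level-order array): [22, 17, 38, 2, 18, 26, 39]
Definition: a tree is height-balanced if, at every node, |h(left) - h(right)| <= 1 (empty subtree has height -1).
Bottom-up per-node check:
  node 2: h_left=-1, h_right=-1, diff=0 [OK], height=0
  node 18: h_left=-1, h_right=-1, diff=0 [OK], height=0
  node 17: h_left=0, h_right=0, diff=0 [OK], height=1
  node 26: h_left=-1, h_right=-1, diff=0 [OK], height=0
  node 39: h_left=-1, h_right=-1, diff=0 [OK], height=0
  node 38: h_left=0, h_right=0, diff=0 [OK], height=1
  node 22: h_left=1, h_right=1, diff=0 [OK], height=2
All nodes satisfy the balance condition.
Result: Balanced


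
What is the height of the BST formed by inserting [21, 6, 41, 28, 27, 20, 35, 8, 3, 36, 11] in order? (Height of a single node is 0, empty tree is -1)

Insertion order: [21, 6, 41, 28, 27, 20, 35, 8, 3, 36, 11]
Tree (level-order array): [21, 6, 41, 3, 20, 28, None, None, None, 8, None, 27, 35, None, 11, None, None, None, 36]
Compute height bottom-up (empty subtree = -1):
  height(3) = 1 + max(-1, -1) = 0
  height(11) = 1 + max(-1, -1) = 0
  height(8) = 1 + max(-1, 0) = 1
  height(20) = 1 + max(1, -1) = 2
  height(6) = 1 + max(0, 2) = 3
  height(27) = 1 + max(-1, -1) = 0
  height(36) = 1 + max(-1, -1) = 0
  height(35) = 1 + max(-1, 0) = 1
  height(28) = 1 + max(0, 1) = 2
  height(41) = 1 + max(2, -1) = 3
  height(21) = 1 + max(3, 3) = 4
Height = 4


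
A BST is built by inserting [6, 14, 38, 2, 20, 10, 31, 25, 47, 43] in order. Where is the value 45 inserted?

Starting tree (level order): [6, 2, 14, None, None, 10, 38, None, None, 20, 47, None, 31, 43, None, 25]
Insertion path: 6 -> 14 -> 38 -> 47 -> 43
Result: insert 45 as right child of 43
Final tree (level order): [6, 2, 14, None, None, 10, 38, None, None, 20, 47, None, 31, 43, None, 25, None, None, 45]


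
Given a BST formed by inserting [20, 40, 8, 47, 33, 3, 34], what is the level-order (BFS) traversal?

Tree insertion order: [20, 40, 8, 47, 33, 3, 34]
Tree (level-order array): [20, 8, 40, 3, None, 33, 47, None, None, None, 34]
BFS from the root, enqueuing left then right child of each popped node:
  queue [20] -> pop 20, enqueue [8, 40], visited so far: [20]
  queue [8, 40] -> pop 8, enqueue [3], visited so far: [20, 8]
  queue [40, 3] -> pop 40, enqueue [33, 47], visited so far: [20, 8, 40]
  queue [3, 33, 47] -> pop 3, enqueue [none], visited so far: [20, 8, 40, 3]
  queue [33, 47] -> pop 33, enqueue [34], visited so far: [20, 8, 40, 3, 33]
  queue [47, 34] -> pop 47, enqueue [none], visited so far: [20, 8, 40, 3, 33, 47]
  queue [34] -> pop 34, enqueue [none], visited so far: [20, 8, 40, 3, 33, 47, 34]
Result: [20, 8, 40, 3, 33, 47, 34]


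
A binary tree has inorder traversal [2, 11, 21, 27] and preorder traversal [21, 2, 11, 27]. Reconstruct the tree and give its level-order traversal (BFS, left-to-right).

Inorder:  [2, 11, 21, 27]
Preorder: [21, 2, 11, 27]
Algorithm: preorder visits root first, so consume preorder in order;
for each root, split the current inorder slice at that value into
left-subtree inorder and right-subtree inorder, then recurse.
Recursive splits:
  root=21; inorder splits into left=[2, 11], right=[27]
  root=2; inorder splits into left=[], right=[11]
  root=11; inorder splits into left=[], right=[]
  root=27; inorder splits into left=[], right=[]
Reconstructed level-order: [21, 2, 27, 11]


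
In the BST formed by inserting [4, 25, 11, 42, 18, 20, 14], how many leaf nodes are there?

Tree built from: [4, 25, 11, 42, 18, 20, 14]
Tree (level-order array): [4, None, 25, 11, 42, None, 18, None, None, 14, 20]
Rule: A leaf has 0 children.
Per-node child counts:
  node 4: 1 child(ren)
  node 25: 2 child(ren)
  node 11: 1 child(ren)
  node 18: 2 child(ren)
  node 14: 0 child(ren)
  node 20: 0 child(ren)
  node 42: 0 child(ren)
Matching nodes: [14, 20, 42]
Count of leaf nodes: 3


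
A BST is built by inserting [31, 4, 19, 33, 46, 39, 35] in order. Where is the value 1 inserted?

Starting tree (level order): [31, 4, 33, None, 19, None, 46, None, None, 39, None, 35]
Insertion path: 31 -> 4
Result: insert 1 as left child of 4
Final tree (level order): [31, 4, 33, 1, 19, None, 46, None, None, None, None, 39, None, 35]


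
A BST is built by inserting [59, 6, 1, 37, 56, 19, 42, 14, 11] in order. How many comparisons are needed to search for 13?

Search path for 13: 59 -> 6 -> 37 -> 19 -> 14 -> 11
Found: False
Comparisons: 6


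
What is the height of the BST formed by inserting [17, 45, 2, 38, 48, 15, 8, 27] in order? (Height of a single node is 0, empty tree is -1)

Insertion order: [17, 45, 2, 38, 48, 15, 8, 27]
Tree (level-order array): [17, 2, 45, None, 15, 38, 48, 8, None, 27]
Compute height bottom-up (empty subtree = -1):
  height(8) = 1 + max(-1, -1) = 0
  height(15) = 1 + max(0, -1) = 1
  height(2) = 1 + max(-1, 1) = 2
  height(27) = 1 + max(-1, -1) = 0
  height(38) = 1 + max(0, -1) = 1
  height(48) = 1 + max(-1, -1) = 0
  height(45) = 1 + max(1, 0) = 2
  height(17) = 1 + max(2, 2) = 3
Height = 3


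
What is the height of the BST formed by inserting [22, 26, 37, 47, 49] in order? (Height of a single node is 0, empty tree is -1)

Insertion order: [22, 26, 37, 47, 49]
Tree (level-order array): [22, None, 26, None, 37, None, 47, None, 49]
Compute height bottom-up (empty subtree = -1):
  height(49) = 1 + max(-1, -1) = 0
  height(47) = 1 + max(-1, 0) = 1
  height(37) = 1 + max(-1, 1) = 2
  height(26) = 1 + max(-1, 2) = 3
  height(22) = 1 + max(-1, 3) = 4
Height = 4


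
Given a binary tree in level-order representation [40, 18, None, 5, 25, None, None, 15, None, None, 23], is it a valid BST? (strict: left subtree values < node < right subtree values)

Level-order array: [40, 18, None, 5, 25, None, None, 15, None, None, 23]
Validate using subtree bounds (lo, hi): at each node, require lo < value < hi,
then recurse left with hi=value and right with lo=value.
Preorder trace (stopping at first violation):
  at node 40 with bounds (-inf, +inf): OK
  at node 18 with bounds (-inf, 40): OK
  at node 5 with bounds (-inf, 18): OK
  at node 25 with bounds (18, 40): OK
  at node 15 with bounds (18, 25): VIOLATION
Node 15 violates its bound: not (18 < 15 < 25).
Result: Not a valid BST


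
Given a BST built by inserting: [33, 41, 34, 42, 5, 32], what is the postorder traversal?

Tree insertion order: [33, 41, 34, 42, 5, 32]
Tree (level-order array): [33, 5, 41, None, 32, 34, 42]
Postorder traversal: [32, 5, 34, 42, 41, 33]


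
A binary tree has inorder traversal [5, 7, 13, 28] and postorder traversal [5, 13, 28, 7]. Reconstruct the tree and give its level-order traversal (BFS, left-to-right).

Inorder:   [5, 7, 13, 28]
Postorder: [5, 13, 28, 7]
Algorithm: postorder visits root last, so walk postorder right-to-left;
each value is the root of the current inorder slice — split it at that
value, recurse on the right subtree first, then the left.
Recursive splits:
  root=7; inorder splits into left=[5], right=[13, 28]
  root=28; inorder splits into left=[13], right=[]
  root=13; inorder splits into left=[], right=[]
  root=5; inorder splits into left=[], right=[]
Reconstructed level-order: [7, 5, 28, 13]


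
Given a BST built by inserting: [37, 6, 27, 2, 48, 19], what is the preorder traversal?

Tree insertion order: [37, 6, 27, 2, 48, 19]
Tree (level-order array): [37, 6, 48, 2, 27, None, None, None, None, 19]
Preorder traversal: [37, 6, 2, 27, 19, 48]


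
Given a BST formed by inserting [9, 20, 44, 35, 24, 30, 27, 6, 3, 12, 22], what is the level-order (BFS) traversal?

Tree insertion order: [9, 20, 44, 35, 24, 30, 27, 6, 3, 12, 22]
Tree (level-order array): [9, 6, 20, 3, None, 12, 44, None, None, None, None, 35, None, 24, None, 22, 30, None, None, 27]
BFS from the root, enqueuing left then right child of each popped node:
  queue [9] -> pop 9, enqueue [6, 20], visited so far: [9]
  queue [6, 20] -> pop 6, enqueue [3], visited so far: [9, 6]
  queue [20, 3] -> pop 20, enqueue [12, 44], visited so far: [9, 6, 20]
  queue [3, 12, 44] -> pop 3, enqueue [none], visited so far: [9, 6, 20, 3]
  queue [12, 44] -> pop 12, enqueue [none], visited so far: [9, 6, 20, 3, 12]
  queue [44] -> pop 44, enqueue [35], visited so far: [9, 6, 20, 3, 12, 44]
  queue [35] -> pop 35, enqueue [24], visited so far: [9, 6, 20, 3, 12, 44, 35]
  queue [24] -> pop 24, enqueue [22, 30], visited so far: [9, 6, 20, 3, 12, 44, 35, 24]
  queue [22, 30] -> pop 22, enqueue [none], visited so far: [9, 6, 20, 3, 12, 44, 35, 24, 22]
  queue [30] -> pop 30, enqueue [27], visited so far: [9, 6, 20, 3, 12, 44, 35, 24, 22, 30]
  queue [27] -> pop 27, enqueue [none], visited so far: [9, 6, 20, 3, 12, 44, 35, 24, 22, 30, 27]
Result: [9, 6, 20, 3, 12, 44, 35, 24, 22, 30, 27]


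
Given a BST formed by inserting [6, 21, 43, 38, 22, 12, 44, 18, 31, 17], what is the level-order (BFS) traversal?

Tree insertion order: [6, 21, 43, 38, 22, 12, 44, 18, 31, 17]
Tree (level-order array): [6, None, 21, 12, 43, None, 18, 38, 44, 17, None, 22, None, None, None, None, None, None, 31]
BFS from the root, enqueuing left then right child of each popped node:
  queue [6] -> pop 6, enqueue [21], visited so far: [6]
  queue [21] -> pop 21, enqueue [12, 43], visited so far: [6, 21]
  queue [12, 43] -> pop 12, enqueue [18], visited so far: [6, 21, 12]
  queue [43, 18] -> pop 43, enqueue [38, 44], visited so far: [6, 21, 12, 43]
  queue [18, 38, 44] -> pop 18, enqueue [17], visited so far: [6, 21, 12, 43, 18]
  queue [38, 44, 17] -> pop 38, enqueue [22], visited so far: [6, 21, 12, 43, 18, 38]
  queue [44, 17, 22] -> pop 44, enqueue [none], visited so far: [6, 21, 12, 43, 18, 38, 44]
  queue [17, 22] -> pop 17, enqueue [none], visited so far: [6, 21, 12, 43, 18, 38, 44, 17]
  queue [22] -> pop 22, enqueue [31], visited so far: [6, 21, 12, 43, 18, 38, 44, 17, 22]
  queue [31] -> pop 31, enqueue [none], visited so far: [6, 21, 12, 43, 18, 38, 44, 17, 22, 31]
Result: [6, 21, 12, 43, 18, 38, 44, 17, 22, 31]


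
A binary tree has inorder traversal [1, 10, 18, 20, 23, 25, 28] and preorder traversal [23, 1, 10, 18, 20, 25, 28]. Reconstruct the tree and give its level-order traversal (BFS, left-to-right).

Inorder:  [1, 10, 18, 20, 23, 25, 28]
Preorder: [23, 1, 10, 18, 20, 25, 28]
Algorithm: preorder visits root first, so consume preorder in order;
for each root, split the current inorder slice at that value into
left-subtree inorder and right-subtree inorder, then recurse.
Recursive splits:
  root=23; inorder splits into left=[1, 10, 18, 20], right=[25, 28]
  root=1; inorder splits into left=[], right=[10, 18, 20]
  root=10; inorder splits into left=[], right=[18, 20]
  root=18; inorder splits into left=[], right=[20]
  root=20; inorder splits into left=[], right=[]
  root=25; inorder splits into left=[], right=[28]
  root=28; inorder splits into left=[], right=[]
Reconstructed level-order: [23, 1, 25, 10, 28, 18, 20]


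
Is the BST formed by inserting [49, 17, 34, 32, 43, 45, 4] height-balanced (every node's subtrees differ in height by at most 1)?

Tree (level-order array): [49, 17, None, 4, 34, None, None, 32, 43, None, None, None, 45]
Definition: a tree is height-balanced if, at every node, |h(left) - h(right)| <= 1 (empty subtree has height -1).
Bottom-up per-node check:
  node 4: h_left=-1, h_right=-1, diff=0 [OK], height=0
  node 32: h_left=-1, h_right=-1, diff=0 [OK], height=0
  node 45: h_left=-1, h_right=-1, diff=0 [OK], height=0
  node 43: h_left=-1, h_right=0, diff=1 [OK], height=1
  node 34: h_left=0, h_right=1, diff=1 [OK], height=2
  node 17: h_left=0, h_right=2, diff=2 [FAIL (|0-2|=2 > 1)], height=3
  node 49: h_left=3, h_right=-1, diff=4 [FAIL (|3--1|=4 > 1)], height=4
Node 17 violates the condition: |0 - 2| = 2 > 1.
Result: Not balanced


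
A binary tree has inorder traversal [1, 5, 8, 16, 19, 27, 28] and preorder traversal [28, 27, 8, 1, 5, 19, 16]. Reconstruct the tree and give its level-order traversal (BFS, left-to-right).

Inorder:  [1, 5, 8, 16, 19, 27, 28]
Preorder: [28, 27, 8, 1, 5, 19, 16]
Algorithm: preorder visits root first, so consume preorder in order;
for each root, split the current inorder slice at that value into
left-subtree inorder and right-subtree inorder, then recurse.
Recursive splits:
  root=28; inorder splits into left=[1, 5, 8, 16, 19, 27], right=[]
  root=27; inorder splits into left=[1, 5, 8, 16, 19], right=[]
  root=8; inorder splits into left=[1, 5], right=[16, 19]
  root=1; inorder splits into left=[], right=[5]
  root=5; inorder splits into left=[], right=[]
  root=19; inorder splits into left=[16], right=[]
  root=16; inorder splits into left=[], right=[]
Reconstructed level-order: [28, 27, 8, 1, 19, 5, 16]


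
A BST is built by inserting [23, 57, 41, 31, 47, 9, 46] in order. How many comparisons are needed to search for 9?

Search path for 9: 23 -> 9
Found: True
Comparisons: 2


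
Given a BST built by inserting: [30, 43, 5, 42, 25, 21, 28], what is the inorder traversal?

Tree insertion order: [30, 43, 5, 42, 25, 21, 28]
Tree (level-order array): [30, 5, 43, None, 25, 42, None, 21, 28]
Inorder traversal: [5, 21, 25, 28, 30, 42, 43]


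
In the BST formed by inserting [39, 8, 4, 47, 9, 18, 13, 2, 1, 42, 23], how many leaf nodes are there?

Tree built from: [39, 8, 4, 47, 9, 18, 13, 2, 1, 42, 23]
Tree (level-order array): [39, 8, 47, 4, 9, 42, None, 2, None, None, 18, None, None, 1, None, 13, 23]
Rule: A leaf has 0 children.
Per-node child counts:
  node 39: 2 child(ren)
  node 8: 2 child(ren)
  node 4: 1 child(ren)
  node 2: 1 child(ren)
  node 1: 0 child(ren)
  node 9: 1 child(ren)
  node 18: 2 child(ren)
  node 13: 0 child(ren)
  node 23: 0 child(ren)
  node 47: 1 child(ren)
  node 42: 0 child(ren)
Matching nodes: [1, 13, 23, 42]
Count of leaf nodes: 4


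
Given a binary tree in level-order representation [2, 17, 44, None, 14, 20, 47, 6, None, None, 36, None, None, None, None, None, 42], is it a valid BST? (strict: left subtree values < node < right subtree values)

Level-order array: [2, 17, 44, None, 14, 20, 47, 6, None, None, 36, None, None, None, None, None, 42]
Validate using subtree bounds (lo, hi): at each node, require lo < value < hi,
then recurse left with hi=value and right with lo=value.
Preorder trace (stopping at first violation):
  at node 2 with bounds (-inf, +inf): OK
  at node 17 with bounds (-inf, 2): VIOLATION
Node 17 violates its bound: not (-inf < 17 < 2).
Result: Not a valid BST


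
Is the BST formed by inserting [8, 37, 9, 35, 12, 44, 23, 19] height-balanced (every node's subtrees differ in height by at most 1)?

Tree (level-order array): [8, None, 37, 9, 44, None, 35, None, None, 12, None, None, 23, 19]
Definition: a tree is height-balanced if, at every node, |h(left) - h(right)| <= 1 (empty subtree has height -1).
Bottom-up per-node check:
  node 19: h_left=-1, h_right=-1, diff=0 [OK], height=0
  node 23: h_left=0, h_right=-1, diff=1 [OK], height=1
  node 12: h_left=-1, h_right=1, diff=2 [FAIL (|-1-1|=2 > 1)], height=2
  node 35: h_left=2, h_right=-1, diff=3 [FAIL (|2--1|=3 > 1)], height=3
  node 9: h_left=-1, h_right=3, diff=4 [FAIL (|-1-3|=4 > 1)], height=4
  node 44: h_left=-1, h_right=-1, diff=0 [OK], height=0
  node 37: h_left=4, h_right=0, diff=4 [FAIL (|4-0|=4 > 1)], height=5
  node 8: h_left=-1, h_right=5, diff=6 [FAIL (|-1-5|=6 > 1)], height=6
Node 12 violates the condition: |-1 - 1| = 2 > 1.
Result: Not balanced


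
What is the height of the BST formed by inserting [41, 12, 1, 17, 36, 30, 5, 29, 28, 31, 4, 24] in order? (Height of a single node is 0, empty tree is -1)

Insertion order: [41, 12, 1, 17, 36, 30, 5, 29, 28, 31, 4, 24]
Tree (level-order array): [41, 12, None, 1, 17, None, 5, None, 36, 4, None, 30, None, None, None, 29, 31, 28, None, None, None, 24]
Compute height bottom-up (empty subtree = -1):
  height(4) = 1 + max(-1, -1) = 0
  height(5) = 1 + max(0, -1) = 1
  height(1) = 1 + max(-1, 1) = 2
  height(24) = 1 + max(-1, -1) = 0
  height(28) = 1 + max(0, -1) = 1
  height(29) = 1 + max(1, -1) = 2
  height(31) = 1 + max(-1, -1) = 0
  height(30) = 1 + max(2, 0) = 3
  height(36) = 1 + max(3, -1) = 4
  height(17) = 1 + max(-1, 4) = 5
  height(12) = 1 + max(2, 5) = 6
  height(41) = 1 + max(6, -1) = 7
Height = 7


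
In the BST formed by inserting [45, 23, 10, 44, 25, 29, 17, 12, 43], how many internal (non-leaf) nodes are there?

Tree built from: [45, 23, 10, 44, 25, 29, 17, 12, 43]
Tree (level-order array): [45, 23, None, 10, 44, None, 17, 25, None, 12, None, None, 29, None, None, None, 43]
Rule: An internal node has at least one child.
Per-node child counts:
  node 45: 1 child(ren)
  node 23: 2 child(ren)
  node 10: 1 child(ren)
  node 17: 1 child(ren)
  node 12: 0 child(ren)
  node 44: 1 child(ren)
  node 25: 1 child(ren)
  node 29: 1 child(ren)
  node 43: 0 child(ren)
Matching nodes: [45, 23, 10, 17, 44, 25, 29]
Count of internal (non-leaf) nodes: 7


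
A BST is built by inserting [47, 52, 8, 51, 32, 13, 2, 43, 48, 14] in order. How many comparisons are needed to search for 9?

Search path for 9: 47 -> 8 -> 32 -> 13
Found: False
Comparisons: 4


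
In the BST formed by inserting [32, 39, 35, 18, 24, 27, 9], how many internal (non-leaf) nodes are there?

Tree built from: [32, 39, 35, 18, 24, 27, 9]
Tree (level-order array): [32, 18, 39, 9, 24, 35, None, None, None, None, 27]
Rule: An internal node has at least one child.
Per-node child counts:
  node 32: 2 child(ren)
  node 18: 2 child(ren)
  node 9: 0 child(ren)
  node 24: 1 child(ren)
  node 27: 0 child(ren)
  node 39: 1 child(ren)
  node 35: 0 child(ren)
Matching nodes: [32, 18, 24, 39]
Count of internal (non-leaf) nodes: 4


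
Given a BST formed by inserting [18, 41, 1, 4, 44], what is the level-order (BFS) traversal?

Tree insertion order: [18, 41, 1, 4, 44]
Tree (level-order array): [18, 1, 41, None, 4, None, 44]
BFS from the root, enqueuing left then right child of each popped node:
  queue [18] -> pop 18, enqueue [1, 41], visited so far: [18]
  queue [1, 41] -> pop 1, enqueue [4], visited so far: [18, 1]
  queue [41, 4] -> pop 41, enqueue [44], visited so far: [18, 1, 41]
  queue [4, 44] -> pop 4, enqueue [none], visited so far: [18, 1, 41, 4]
  queue [44] -> pop 44, enqueue [none], visited so far: [18, 1, 41, 4, 44]
Result: [18, 1, 41, 4, 44]


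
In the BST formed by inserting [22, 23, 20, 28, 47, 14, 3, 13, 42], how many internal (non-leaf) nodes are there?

Tree built from: [22, 23, 20, 28, 47, 14, 3, 13, 42]
Tree (level-order array): [22, 20, 23, 14, None, None, 28, 3, None, None, 47, None, 13, 42]
Rule: An internal node has at least one child.
Per-node child counts:
  node 22: 2 child(ren)
  node 20: 1 child(ren)
  node 14: 1 child(ren)
  node 3: 1 child(ren)
  node 13: 0 child(ren)
  node 23: 1 child(ren)
  node 28: 1 child(ren)
  node 47: 1 child(ren)
  node 42: 0 child(ren)
Matching nodes: [22, 20, 14, 3, 23, 28, 47]
Count of internal (non-leaf) nodes: 7


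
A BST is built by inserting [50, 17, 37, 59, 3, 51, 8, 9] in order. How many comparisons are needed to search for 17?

Search path for 17: 50 -> 17
Found: True
Comparisons: 2


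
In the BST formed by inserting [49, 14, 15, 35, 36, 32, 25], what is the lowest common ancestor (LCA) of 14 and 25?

Tree insertion order: [49, 14, 15, 35, 36, 32, 25]
Tree (level-order array): [49, 14, None, None, 15, None, 35, 32, 36, 25]
In a BST, the LCA of p=14, q=25 is the first node v on the
root-to-leaf path with p <= v <= q (go left if both < v, right if both > v).
Walk from root:
  at 49: both 14 and 25 < 49, go left
  at 14: 14 <= 14 <= 25, this is the LCA
LCA = 14


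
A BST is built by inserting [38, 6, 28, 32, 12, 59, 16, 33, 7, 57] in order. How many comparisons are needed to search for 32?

Search path for 32: 38 -> 6 -> 28 -> 32
Found: True
Comparisons: 4


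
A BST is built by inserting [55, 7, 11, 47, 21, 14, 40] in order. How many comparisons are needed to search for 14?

Search path for 14: 55 -> 7 -> 11 -> 47 -> 21 -> 14
Found: True
Comparisons: 6


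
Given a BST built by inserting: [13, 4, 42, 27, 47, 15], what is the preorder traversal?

Tree insertion order: [13, 4, 42, 27, 47, 15]
Tree (level-order array): [13, 4, 42, None, None, 27, 47, 15]
Preorder traversal: [13, 4, 42, 27, 15, 47]


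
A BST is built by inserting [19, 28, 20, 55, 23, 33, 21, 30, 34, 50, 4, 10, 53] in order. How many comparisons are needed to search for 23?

Search path for 23: 19 -> 28 -> 20 -> 23
Found: True
Comparisons: 4


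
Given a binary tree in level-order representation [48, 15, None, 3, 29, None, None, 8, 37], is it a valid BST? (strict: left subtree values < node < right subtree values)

Level-order array: [48, 15, None, 3, 29, None, None, 8, 37]
Validate using subtree bounds (lo, hi): at each node, require lo < value < hi,
then recurse left with hi=value and right with lo=value.
Preorder trace (stopping at first violation):
  at node 48 with bounds (-inf, +inf): OK
  at node 15 with bounds (-inf, 48): OK
  at node 3 with bounds (-inf, 15): OK
  at node 29 with bounds (15, 48): OK
  at node 8 with bounds (15, 29): VIOLATION
Node 8 violates its bound: not (15 < 8 < 29).
Result: Not a valid BST


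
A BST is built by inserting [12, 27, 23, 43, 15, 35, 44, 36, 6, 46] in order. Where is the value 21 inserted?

Starting tree (level order): [12, 6, 27, None, None, 23, 43, 15, None, 35, 44, None, None, None, 36, None, 46]
Insertion path: 12 -> 27 -> 23 -> 15
Result: insert 21 as right child of 15
Final tree (level order): [12, 6, 27, None, None, 23, 43, 15, None, 35, 44, None, 21, None, 36, None, 46]


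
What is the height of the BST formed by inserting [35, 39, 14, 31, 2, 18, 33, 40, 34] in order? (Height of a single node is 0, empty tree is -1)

Insertion order: [35, 39, 14, 31, 2, 18, 33, 40, 34]
Tree (level-order array): [35, 14, 39, 2, 31, None, 40, None, None, 18, 33, None, None, None, None, None, 34]
Compute height bottom-up (empty subtree = -1):
  height(2) = 1 + max(-1, -1) = 0
  height(18) = 1 + max(-1, -1) = 0
  height(34) = 1 + max(-1, -1) = 0
  height(33) = 1 + max(-1, 0) = 1
  height(31) = 1 + max(0, 1) = 2
  height(14) = 1 + max(0, 2) = 3
  height(40) = 1 + max(-1, -1) = 0
  height(39) = 1 + max(-1, 0) = 1
  height(35) = 1 + max(3, 1) = 4
Height = 4


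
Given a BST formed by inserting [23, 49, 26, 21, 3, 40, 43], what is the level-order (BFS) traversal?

Tree insertion order: [23, 49, 26, 21, 3, 40, 43]
Tree (level-order array): [23, 21, 49, 3, None, 26, None, None, None, None, 40, None, 43]
BFS from the root, enqueuing left then right child of each popped node:
  queue [23] -> pop 23, enqueue [21, 49], visited so far: [23]
  queue [21, 49] -> pop 21, enqueue [3], visited so far: [23, 21]
  queue [49, 3] -> pop 49, enqueue [26], visited so far: [23, 21, 49]
  queue [3, 26] -> pop 3, enqueue [none], visited so far: [23, 21, 49, 3]
  queue [26] -> pop 26, enqueue [40], visited so far: [23, 21, 49, 3, 26]
  queue [40] -> pop 40, enqueue [43], visited so far: [23, 21, 49, 3, 26, 40]
  queue [43] -> pop 43, enqueue [none], visited so far: [23, 21, 49, 3, 26, 40, 43]
Result: [23, 21, 49, 3, 26, 40, 43]


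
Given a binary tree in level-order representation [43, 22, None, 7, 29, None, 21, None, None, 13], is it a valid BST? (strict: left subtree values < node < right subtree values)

Level-order array: [43, 22, None, 7, 29, None, 21, None, None, 13]
Validate using subtree bounds (lo, hi): at each node, require lo < value < hi,
then recurse left with hi=value and right with lo=value.
Preorder trace (stopping at first violation):
  at node 43 with bounds (-inf, +inf): OK
  at node 22 with bounds (-inf, 43): OK
  at node 7 with bounds (-inf, 22): OK
  at node 21 with bounds (7, 22): OK
  at node 13 with bounds (7, 21): OK
  at node 29 with bounds (22, 43): OK
No violation found at any node.
Result: Valid BST


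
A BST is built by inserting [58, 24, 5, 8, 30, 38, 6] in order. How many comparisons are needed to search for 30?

Search path for 30: 58 -> 24 -> 30
Found: True
Comparisons: 3


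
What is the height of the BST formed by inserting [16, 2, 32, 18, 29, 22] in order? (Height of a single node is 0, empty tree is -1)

Insertion order: [16, 2, 32, 18, 29, 22]
Tree (level-order array): [16, 2, 32, None, None, 18, None, None, 29, 22]
Compute height bottom-up (empty subtree = -1):
  height(2) = 1 + max(-1, -1) = 0
  height(22) = 1 + max(-1, -1) = 0
  height(29) = 1 + max(0, -1) = 1
  height(18) = 1 + max(-1, 1) = 2
  height(32) = 1 + max(2, -1) = 3
  height(16) = 1 + max(0, 3) = 4
Height = 4


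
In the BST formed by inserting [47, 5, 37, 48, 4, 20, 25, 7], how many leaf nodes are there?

Tree built from: [47, 5, 37, 48, 4, 20, 25, 7]
Tree (level-order array): [47, 5, 48, 4, 37, None, None, None, None, 20, None, 7, 25]
Rule: A leaf has 0 children.
Per-node child counts:
  node 47: 2 child(ren)
  node 5: 2 child(ren)
  node 4: 0 child(ren)
  node 37: 1 child(ren)
  node 20: 2 child(ren)
  node 7: 0 child(ren)
  node 25: 0 child(ren)
  node 48: 0 child(ren)
Matching nodes: [4, 7, 25, 48]
Count of leaf nodes: 4


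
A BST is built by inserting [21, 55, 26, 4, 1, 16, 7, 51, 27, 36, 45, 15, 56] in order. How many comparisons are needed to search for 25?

Search path for 25: 21 -> 55 -> 26
Found: False
Comparisons: 3


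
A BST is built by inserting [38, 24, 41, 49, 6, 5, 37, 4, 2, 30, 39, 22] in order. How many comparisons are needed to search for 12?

Search path for 12: 38 -> 24 -> 6 -> 22
Found: False
Comparisons: 4


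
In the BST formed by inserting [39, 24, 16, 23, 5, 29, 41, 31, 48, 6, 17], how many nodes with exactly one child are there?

Tree built from: [39, 24, 16, 23, 5, 29, 41, 31, 48, 6, 17]
Tree (level-order array): [39, 24, 41, 16, 29, None, 48, 5, 23, None, 31, None, None, None, 6, 17]
Rule: These are nodes with exactly 1 non-null child.
Per-node child counts:
  node 39: 2 child(ren)
  node 24: 2 child(ren)
  node 16: 2 child(ren)
  node 5: 1 child(ren)
  node 6: 0 child(ren)
  node 23: 1 child(ren)
  node 17: 0 child(ren)
  node 29: 1 child(ren)
  node 31: 0 child(ren)
  node 41: 1 child(ren)
  node 48: 0 child(ren)
Matching nodes: [5, 23, 29, 41]
Count of nodes with exactly one child: 4


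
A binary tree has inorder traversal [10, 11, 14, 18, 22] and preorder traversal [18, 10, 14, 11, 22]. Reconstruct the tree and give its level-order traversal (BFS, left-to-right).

Inorder:  [10, 11, 14, 18, 22]
Preorder: [18, 10, 14, 11, 22]
Algorithm: preorder visits root first, so consume preorder in order;
for each root, split the current inorder slice at that value into
left-subtree inorder and right-subtree inorder, then recurse.
Recursive splits:
  root=18; inorder splits into left=[10, 11, 14], right=[22]
  root=10; inorder splits into left=[], right=[11, 14]
  root=14; inorder splits into left=[11], right=[]
  root=11; inorder splits into left=[], right=[]
  root=22; inorder splits into left=[], right=[]
Reconstructed level-order: [18, 10, 22, 14, 11]


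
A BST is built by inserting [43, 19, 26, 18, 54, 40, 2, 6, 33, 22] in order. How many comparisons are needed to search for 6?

Search path for 6: 43 -> 19 -> 18 -> 2 -> 6
Found: True
Comparisons: 5


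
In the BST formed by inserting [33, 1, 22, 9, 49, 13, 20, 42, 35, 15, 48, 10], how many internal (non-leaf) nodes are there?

Tree built from: [33, 1, 22, 9, 49, 13, 20, 42, 35, 15, 48, 10]
Tree (level-order array): [33, 1, 49, None, 22, 42, None, 9, None, 35, 48, None, 13, None, None, None, None, 10, 20, None, None, 15]
Rule: An internal node has at least one child.
Per-node child counts:
  node 33: 2 child(ren)
  node 1: 1 child(ren)
  node 22: 1 child(ren)
  node 9: 1 child(ren)
  node 13: 2 child(ren)
  node 10: 0 child(ren)
  node 20: 1 child(ren)
  node 15: 0 child(ren)
  node 49: 1 child(ren)
  node 42: 2 child(ren)
  node 35: 0 child(ren)
  node 48: 0 child(ren)
Matching nodes: [33, 1, 22, 9, 13, 20, 49, 42]
Count of internal (non-leaf) nodes: 8


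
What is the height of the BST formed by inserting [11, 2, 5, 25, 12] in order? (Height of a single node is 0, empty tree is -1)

Insertion order: [11, 2, 5, 25, 12]
Tree (level-order array): [11, 2, 25, None, 5, 12]
Compute height bottom-up (empty subtree = -1):
  height(5) = 1 + max(-1, -1) = 0
  height(2) = 1 + max(-1, 0) = 1
  height(12) = 1 + max(-1, -1) = 0
  height(25) = 1 + max(0, -1) = 1
  height(11) = 1 + max(1, 1) = 2
Height = 2


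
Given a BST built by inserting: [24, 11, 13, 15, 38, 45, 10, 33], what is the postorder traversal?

Tree insertion order: [24, 11, 13, 15, 38, 45, 10, 33]
Tree (level-order array): [24, 11, 38, 10, 13, 33, 45, None, None, None, 15]
Postorder traversal: [10, 15, 13, 11, 33, 45, 38, 24]


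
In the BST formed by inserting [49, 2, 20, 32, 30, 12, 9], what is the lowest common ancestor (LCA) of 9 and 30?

Tree insertion order: [49, 2, 20, 32, 30, 12, 9]
Tree (level-order array): [49, 2, None, None, 20, 12, 32, 9, None, 30]
In a BST, the LCA of p=9, q=30 is the first node v on the
root-to-leaf path with p <= v <= q (go left if both < v, right if both > v).
Walk from root:
  at 49: both 9 and 30 < 49, go left
  at 2: both 9 and 30 > 2, go right
  at 20: 9 <= 20 <= 30, this is the LCA
LCA = 20


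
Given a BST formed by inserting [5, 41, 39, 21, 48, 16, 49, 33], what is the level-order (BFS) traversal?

Tree insertion order: [5, 41, 39, 21, 48, 16, 49, 33]
Tree (level-order array): [5, None, 41, 39, 48, 21, None, None, 49, 16, 33]
BFS from the root, enqueuing left then right child of each popped node:
  queue [5] -> pop 5, enqueue [41], visited so far: [5]
  queue [41] -> pop 41, enqueue [39, 48], visited so far: [5, 41]
  queue [39, 48] -> pop 39, enqueue [21], visited so far: [5, 41, 39]
  queue [48, 21] -> pop 48, enqueue [49], visited so far: [5, 41, 39, 48]
  queue [21, 49] -> pop 21, enqueue [16, 33], visited so far: [5, 41, 39, 48, 21]
  queue [49, 16, 33] -> pop 49, enqueue [none], visited so far: [5, 41, 39, 48, 21, 49]
  queue [16, 33] -> pop 16, enqueue [none], visited so far: [5, 41, 39, 48, 21, 49, 16]
  queue [33] -> pop 33, enqueue [none], visited so far: [5, 41, 39, 48, 21, 49, 16, 33]
Result: [5, 41, 39, 48, 21, 49, 16, 33]


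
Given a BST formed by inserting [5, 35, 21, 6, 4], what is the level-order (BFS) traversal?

Tree insertion order: [5, 35, 21, 6, 4]
Tree (level-order array): [5, 4, 35, None, None, 21, None, 6]
BFS from the root, enqueuing left then right child of each popped node:
  queue [5] -> pop 5, enqueue [4, 35], visited so far: [5]
  queue [4, 35] -> pop 4, enqueue [none], visited so far: [5, 4]
  queue [35] -> pop 35, enqueue [21], visited so far: [5, 4, 35]
  queue [21] -> pop 21, enqueue [6], visited so far: [5, 4, 35, 21]
  queue [6] -> pop 6, enqueue [none], visited so far: [5, 4, 35, 21, 6]
Result: [5, 4, 35, 21, 6]


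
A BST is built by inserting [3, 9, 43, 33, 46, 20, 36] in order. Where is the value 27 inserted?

Starting tree (level order): [3, None, 9, None, 43, 33, 46, 20, 36]
Insertion path: 3 -> 9 -> 43 -> 33 -> 20
Result: insert 27 as right child of 20
Final tree (level order): [3, None, 9, None, 43, 33, 46, 20, 36, None, None, None, 27]


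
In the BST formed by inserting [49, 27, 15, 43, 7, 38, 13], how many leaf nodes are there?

Tree built from: [49, 27, 15, 43, 7, 38, 13]
Tree (level-order array): [49, 27, None, 15, 43, 7, None, 38, None, None, 13]
Rule: A leaf has 0 children.
Per-node child counts:
  node 49: 1 child(ren)
  node 27: 2 child(ren)
  node 15: 1 child(ren)
  node 7: 1 child(ren)
  node 13: 0 child(ren)
  node 43: 1 child(ren)
  node 38: 0 child(ren)
Matching nodes: [13, 38]
Count of leaf nodes: 2


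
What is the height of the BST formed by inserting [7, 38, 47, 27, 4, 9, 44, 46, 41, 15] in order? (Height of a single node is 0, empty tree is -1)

Insertion order: [7, 38, 47, 27, 4, 9, 44, 46, 41, 15]
Tree (level-order array): [7, 4, 38, None, None, 27, 47, 9, None, 44, None, None, 15, 41, 46]
Compute height bottom-up (empty subtree = -1):
  height(4) = 1 + max(-1, -1) = 0
  height(15) = 1 + max(-1, -1) = 0
  height(9) = 1 + max(-1, 0) = 1
  height(27) = 1 + max(1, -1) = 2
  height(41) = 1 + max(-1, -1) = 0
  height(46) = 1 + max(-1, -1) = 0
  height(44) = 1 + max(0, 0) = 1
  height(47) = 1 + max(1, -1) = 2
  height(38) = 1 + max(2, 2) = 3
  height(7) = 1 + max(0, 3) = 4
Height = 4
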